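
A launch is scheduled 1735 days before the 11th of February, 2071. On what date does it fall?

the 13th of May, 2066

Count 1735 days before February 11, 2071:
May 13, 2066 → May 13, 2067: 365 days.
May 13, 2067 → May 13, 2068: 366 days (2068 is a leap year).
May 13, 2068 → May 13, 2069: 365 days.
May 13, 2069 → May 13, 2070: 365 days.
May 2070: 31 − 13 = 18 days remain.
Then June (30), July (31), August (31), September (30), October (31), November (30), December (31), January (31): 30 + 31 + 31 + 30 + 31 + 30 + 31 + 31 = 245 days.
February 1–11, 2071: 11 days (2071 is not a leap year).
Residual: 274 days.
Total: 1735 days.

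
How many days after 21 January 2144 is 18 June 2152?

Day-of-year of January 21, 2144: 21.
Day-of-year of June 18, 2152: 170.
2144 has 366 days, so 366 − 21 = 345 days remain in 2144.
Full years 2145–2151: 6 common + 1 leap = 6×365 + 1×366 = 2556 days.
Total: 345 + 2556 + 170 = 3071 days.

3071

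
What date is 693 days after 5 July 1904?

29 May 1906

Count 693 days after July 5, 1904:
Day-of-year of July 5, 1904: 187.
Day-of-year of May 29, 1906: 149.
1904 has 366 days, so 366 − 187 = 179 days remain in 1904.
Full years: 1905: 365. Sum = 365.
Total: 179 + 365 + 149 = 693 days.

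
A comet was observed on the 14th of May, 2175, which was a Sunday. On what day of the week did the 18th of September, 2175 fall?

May 2175: 31 − 14 = 17 days remain.
Then June (30), July (31), August (31): 30 + 31 + 31 = 92 days.
September 1–18, 2175: 18 days.
Total: 17 + 92 + 18 = 127 days.
127 mod 7 = 1, so 1 day after Sunday is Monday.

Monday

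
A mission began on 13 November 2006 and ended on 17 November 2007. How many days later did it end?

Day-of-year of November 13, 2006: 317.
Day-of-year of November 17, 2007: 321.
2006 has 365 days, so 365 − 317 = 48 days remain in 2006.
Total: 48 + 321 = 369 days.

369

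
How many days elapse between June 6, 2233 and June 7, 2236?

June 6, 2233 → June 6, 2234: 365 days.
June 6, 2234 → June 6, 2235: 365 days.
June 6, 2235 → June 6, 2236: 366 days (2236 is a leap year).
Within June 2236: 7 − 6 = 1 day.
Total: 1097 days.

1097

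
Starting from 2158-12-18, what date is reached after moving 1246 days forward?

2162-05-17

Count 1246 days after December 18, 2158:
Day-of-year of December 18, 2158: 352.
Day-of-year of May 17, 2162: 137.
2158 has 365 days, so 365 − 352 = 13 days remain in 2158.
Full years: 2159: 365; 2160: 366; 2161: 365. Sum = 1096.
Total: 13 + 1096 + 137 = 1246 days.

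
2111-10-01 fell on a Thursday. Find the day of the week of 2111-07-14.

Tuesday

Count forward from the earlier date (July 14, 2111) to the later (October 1, 2111):
July 2111: 31 − 14 = 17 days remain.
Then August (31), September (30): 31 + 30 = 61 days.
October 1, 2111: 1 day.
Total: 17 + 61 + 1 = 79 days.
79 mod 7 = 2, so 2 days before Thursday is Tuesday.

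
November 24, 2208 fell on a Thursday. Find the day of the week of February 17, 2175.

Count forward from the earlier date (February 17, 2175) to the later (November 24, 2208):
From February 17, 2175 to February 17, 2208: 33 years, of which 7 contain a Feb 29 — 26×365 + 7×366 = 12052 days.
(2200 is not a leap year (divisible by 100 but not 400).)
February 2208: 29 − 17 = 12 days remain (2208 is a leap year, so February has 29 days).
Then March (31), April (30), May (31), June (30), July (31), August (31), September (30), October (31): 31 + 30 + 31 + 30 + 31 + 31 + 30 + 31 = 245 days.
November 1–24, 2208: 24 days.
Residual: 281 days.
Total: 12333 days.
12333 mod 7 = 6, so 6 days before Thursday is Friday.

Friday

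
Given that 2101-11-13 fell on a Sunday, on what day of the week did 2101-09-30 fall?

Count forward from the earlier date (September 30, 2101) to the later (November 13, 2101):
September 2101: 30 − 30 = 0 days remain.
Then October (31): 31 days.
November 1–13, 2101: 13 days.
Total: 0 + 31 + 13 = 44 days.
44 mod 7 = 2, so 2 days before Sunday is Friday.

Friday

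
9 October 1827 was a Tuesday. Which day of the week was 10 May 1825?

Count forward from the earlier date (May 10, 1825) to the later (October 9, 1827):
May 10, 1825 → May 10, 1826: 365 days.
May 10, 1826 → May 10, 1827: 365 days.
May 1827: 31 − 10 = 21 days remain.
Then June (30), July (31), August (31), September (30): 30 + 31 + 31 + 30 = 122 days.
October 1–9, 1827: 9 days.
Residual: 152 days.
Total: 882 days.
882 is a multiple of 7, so 10 May 1825 falls on the same weekday: Tuesday.

Tuesday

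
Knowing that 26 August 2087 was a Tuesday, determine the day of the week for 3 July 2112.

Sunday

From August 26, 2087 to August 26, 2111: 24 years, of which 5 contain a Feb 29 — 19×365 + 5×366 = 8765 days.
(2100 is not a leap year (divisible by 100 but not 400).)
August 2111: 31 − 26 = 5 days remain.
Then 10 full months totalling 304 days.
July 1–3, 2112: 3 days.
Residual: 312 days.
Total: 9077 days.
9077 mod 7 = 5, so 5 days after Tuesday is Sunday.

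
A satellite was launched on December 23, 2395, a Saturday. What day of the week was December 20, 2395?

Wednesday

Count forward from the earlier date (December 20, 2395) to the later (December 23, 2395):
Within December 2395: 23 − 20 = 3 days.
3 mod 7 = 3, so 3 days before Saturday is Wednesday.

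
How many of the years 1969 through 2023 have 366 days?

13

Years divisible by 4: 1972, 1976, …, 2020 — 13 in all.
2000 is divisible by 400, so still leap.
No century exceptions apply. Count: 13.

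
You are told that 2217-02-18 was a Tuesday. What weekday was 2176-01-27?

Saturday

Count forward from the earlier date (January 27, 2176) to the later (February 18, 2217):
From January 27, 2176 to January 27, 2217: 41 years, of which 10 contain a Feb 29 — 31×365 + 10×366 = 14975 days.
(2200 is not a leap year (divisible by 100 but not 400).)
January 2217: 31 − 27 = 4 days remain.
February 1–18, 2217: 18 days (2217 is not a leap year).
Residual: 22 days.
Total: 14997 days.
14997 mod 7 = 3, so 3 days before Tuesday is Saturday.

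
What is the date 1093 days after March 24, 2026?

March 21, 2029

Count 1093 days after March 24, 2026:
Day-of-year of March 24, 2026: 83.
Day-of-year of March 21, 2029: 80.
2026 has 365 days, so 365 − 83 = 282 days remain in 2026.
Full years: 2027: 365; 2028: 366. Sum = 731.
Total: 282 + 731 + 80 = 1093 days.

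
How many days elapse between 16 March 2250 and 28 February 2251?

349

March 2250: 31 − 16 = 15 days remain.
Then 10 full months totalling 306 days.
February 1–28, 2251: 28 days (2251 is not a leap year).
Residual: 349 days.
Total: 349 days.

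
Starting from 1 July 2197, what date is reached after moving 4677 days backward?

10 September 2184

Count 4677 days before July 1, 2197:
Day-of-year of September 10, 2184: 254.
Day-of-year of July 1, 2197: 182.
2184 has 366 days, so 366 − 254 = 112 days remain in 2184.
Full years 2185–2196: 9 common + 3 leap = 9×365 + 3×366 = 4383 days.
Total: 112 + 4383 + 182 = 4677 days.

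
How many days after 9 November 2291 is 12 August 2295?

November 9, 2291 → November 9, 2292: 366 days (2292 is a leap year).
November 9, 2292 → November 9, 2293: 365 days.
November 9, 2293 → November 9, 2294: 365 days.
November 2294: 30 − 9 = 21 days remain.
Then December (31), January (31), February 2295 (28), March (31), April (30), May (31), June (30), July (31): 31 + 31 + 28 + 31 + 30 + 31 + 30 + 31 = 243 days.
August 1–12, 2295: 12 days.
Residual: 276 days.
Total: 1372 days.

1372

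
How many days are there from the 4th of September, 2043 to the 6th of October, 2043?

32

September 2043: 30 − 4 = 26 days remain.
October 1–6, 2043: 6 days.
Total: 26 + 6 = 32 days.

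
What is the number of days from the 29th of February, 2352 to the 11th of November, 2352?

256

February 2352: 29 − 29 = 0 days remain (2352 is a leap year, so February has 29 days).
Then March (31), April (30), May (31), June (30), July (31), August (31), September (30), October (31): 31 + 30 + 31 + 30 + 31 + 31 + 30 + 31 = 245 days.
November 1–11, 2352: 11 days.
Total: 0 + 245 + 11 = 256 days.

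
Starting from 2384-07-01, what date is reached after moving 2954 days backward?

2376-05-30

Count 2954 days before July 1, 2384:
Day-of-year of May 30, 2376: 151.
Day-of-year of July 1, 2384: 183.
2376 has 366 days, so 366 − 151 = 215 days remain in 2376.
Full years 2377–2383: 6 common + 1 leap = 6×365 + 1×366 = 2556 days.
Total: 215 + 2556 + 183 = 2954 days.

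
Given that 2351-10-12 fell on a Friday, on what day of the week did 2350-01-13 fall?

Count forward from the earlier date (January 13, 2350) to the later (October 12, 2351):
Day-of-year of January 13, 2350: 13.
Day-of-year of October 12, 2351: 285.
2350 has 365 days, so 365 − 13 = 352 days remain in 2350.
Total: 352 + 285 = 637 days.
637 is a multiple of 7, so 2350-01-13 falls on the same weekday: Friday.

Friday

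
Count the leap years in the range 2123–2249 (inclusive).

31

Years divisible by 4: 2124, 2128, …, 2248 — 32 in all.
Of these, 2200 is divisible by 100 but not 400, so not leap.
Leap years: 32 − 1 = 31.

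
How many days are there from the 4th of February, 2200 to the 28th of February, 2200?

24

Within February 2200: 28 − 4 = 24 days.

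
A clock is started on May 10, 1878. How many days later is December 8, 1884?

2404

Day-of-year of May 10, 1878: 130.
Day-of-year of December 8, 1884: 343.
1878 has 365 days, so 365 − 130 = 235 days remain in 1878.
Full years: 1879: 365; 1880: 366; 1881: 365; 1882: 365; 1883: 365. Sum = 1826.
Total: 235 + 1826 + 343 = 2404 days.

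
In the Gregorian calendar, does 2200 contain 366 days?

No

2200 is not a leap year (divisible by 100 but not 400).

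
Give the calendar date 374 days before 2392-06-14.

2391-06-06

Count 374 days before June 14, 2392:
Day-of-year of June 6, 2391: 157.
Day-of-year of June 14, 2392: 166.
2391 has 365 days, so 365 − 157 = 208 days remain in 2391.
Total: 208 + 166 = 374 days.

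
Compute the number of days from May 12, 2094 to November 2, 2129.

12957

Day-of-year of May 12, 2094: 132.
Day-of-year of November 2, 2129: 306.
2094 has 365 days, so 365 − 132 = 233 days remain in 2094.
Full years 2095–2128: 26 common + 8 leap = 26×365 + 8×366 = 12418 days.
Total: 233 + 12418 + 306 = 12957 days.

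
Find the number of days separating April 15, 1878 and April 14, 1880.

730

Day-of-year of April 15, 1878: 105.
Day-of-year of April 14, 1880: 105.
1878 has 365 days, so 365 − 105 = 260 days remain in 1878.
Full years: 1879: 365. Sum = 365.
Total: 260 + 365 + 105 = 730 days.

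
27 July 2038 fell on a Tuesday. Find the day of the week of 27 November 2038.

Saturday

July 2038: 31 − 27 = 4 days remain.
Then August (31), September (30), October (31): 31 + 30 + 31 = 92 days.
November 1–27, 2038: 27 days.
Total: 4 + 92 + 27 = 123 days.
123 mod 7 = 4, so 4 days after Tuesday is Saturday.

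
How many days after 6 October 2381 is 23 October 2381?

Within October 2381: 23 − 6 = 17 days.

17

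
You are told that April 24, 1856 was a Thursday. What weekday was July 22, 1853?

Friday

Count forward from the earlier date (July 22, 1853) to the later (April 24, 1856):
July 22, 1853 → July 22, 1854: 365 days.
July 22, 1854 → July 22, 1855: 365 days.
July 1855: 31 − 22 = 9 days remain.
Then August (31), September (30), October (31), November (30), December (31), January (31), February 1856 (29), March (31): 31 + 30 + 31 + 30 + 31 + 31 + 29 + 31 = 244 days.
April 1–24, 1856: 24 days.
Residual: 277 days.
Total: 1007 days.
1007 mod 7 = 6, so 6 days before Thursday is Friday.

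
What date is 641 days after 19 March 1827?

19 December 1828

Count 641 days after March 19, 1827:
March 1827: 31 − 19 = 12 days remain.
Then 20 full months totalling 610 days.
December 1–19, 1828: 19 days.
Total: 12 + 610 + 19 = 641 days.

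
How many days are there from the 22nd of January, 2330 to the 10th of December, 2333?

January 22, 2330 → January 22, 2331: 365 days.
January 22, 2331 → January 22, 2332: 365 days.
January 22, 2332 → January 22, 2333: 366 days (2332 is a leap year).
January 2333: 31 − 22 = 9 days remain.
Then 10 full months totalling 303 days.
December 1–10, 2333: 10 days.
Residual: 322 days.
Total: 1418 days.

1418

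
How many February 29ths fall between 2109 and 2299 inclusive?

46

Years divisible by 4: 2112, 2116, …, 2296 — 47 in all.
Of these, 2200 is divisible by 100 but not 400, so not leap.
Leap years: 47 − 1 = 46.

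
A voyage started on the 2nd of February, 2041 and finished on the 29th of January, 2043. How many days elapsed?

February 2, 2041 → February 2, 2042: 365 days.
February 2042: 28 − 2 = 26 days remain (2042 is not a leap year, so February has 28 days).
Then 10 full months totalling 306 days.
January 1–29, 2043: 29 days.
Residual: 361 days.
Total: 726 days.

726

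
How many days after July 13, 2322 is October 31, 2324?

841

July 13, 2322 → July 13, 2323: 365 days.
July 13, 2323 → July 13, 2324: 366 days (2324 is a leap year).
July 2324: 31 − 13 = 18 days remain.
Then August (31), September (30): 31 + 30 = 61 days.
October 1–31, 2324: 31 days.
Residual: 110 days.
Total: 841 days.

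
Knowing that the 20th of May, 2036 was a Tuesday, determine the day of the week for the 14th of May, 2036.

Count forward from the earlier date (May 14, 2036) to the later (May 20, 2036):
Within May 2036: 20 − 14 = 6 days.
6 mod 7 = 6, so 6 days before Tuesday is Wednesday.

Wednesday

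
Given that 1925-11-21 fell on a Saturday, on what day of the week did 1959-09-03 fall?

Thursday

Day-of-year of November 21, 1925: 325.
Day-of-year of September 3, 1959: 246.
1925 has 365 days, so 365 − 325 = 40 days remain in 1925.
Full years 1926–1958: 25 common + 8 leap = 25×365 + 8×366 = 12053 days.
Total: 40 + 12053 + 246 = 12339 days.
12339 mod 7 = 5, so 5 days after Saturday is Thursday.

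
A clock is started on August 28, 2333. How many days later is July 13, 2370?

From August 28, 2333 to August 28, 2369: 36 years, of which 9 contain a Feb 29 — 27×365 + 9×366 = 13149 days.
August 2369: 31 − 28 = 3 days remain.
Then 10 full months totalling 303 days.
July 1–13, 2370: 13 days.
Residual: 319 days.
Total: 13468 days.

13468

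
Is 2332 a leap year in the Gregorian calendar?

2332 is a leap year.

Yes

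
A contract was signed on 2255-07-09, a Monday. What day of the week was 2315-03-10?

Day-of-year of July 9, 2255: 190.
Day-of-year of March 10, 2315: 69.
2255 has 365 days, so 365 − 190 = 175 days remain in 2255.
Full years 2256–2314: 45 common + 14 leap = 45×365 + 14×366 = 21549 days.
Total: 175 + 21549 + 69 = 21793 days.
21793 mod 7 = 2, so 2 days after Monday is Wednesday.

Wednesday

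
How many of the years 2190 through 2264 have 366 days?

Years divisible by 4: 2192, 2196, …, 2264 — 19 in all.
Of these, 2200 is divisible by 100 but not 400, so not leap.
Leap years: 19 − 1 = 18.

18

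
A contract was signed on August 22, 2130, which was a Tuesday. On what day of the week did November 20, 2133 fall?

August 22, 2130 → August 22, 2131: 365 days.
August 22, 2131 → August 22, 2132: 366 days (2132 is a leap year).
August 22, 2132 → August 22, 2133: 365 days.
August 2133: 31 − 22 = 9 days remain.
Then September (30), October (31): 30 + 31 = 61 days.
November 1–20, 2133: 20 days.
Residual: 90 days.
Total: 1186 days.
1186 mod 7 = 3, so 3 days after Tuesday is Friday.

Friday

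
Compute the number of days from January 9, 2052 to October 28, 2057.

January 9, 2052 → January 9, 2053: 366 days (2052 is a leap year).
January 9, 2053 → January 9, 2054: 365 days.
January 9, 2054 → January 9, 2055: 365 days.
January 9, 2055 → January 9, 2056: 365 days.
January 9, 2056 → January 9, 2057: 366 days (2056 is a leap year).
January 2057: 31 − 9 = 22 days remain.
Then February 2057 (28), March (31), April (30), May (31), June (30), July (31), August (31), September (30): 28 + 31 + 30 + 31 + 30 + 31 + 31 + 30 = 242 days.
October 1–28, 2057: 28 days.
Residual: 292 days.
Total: 2119 days.

2119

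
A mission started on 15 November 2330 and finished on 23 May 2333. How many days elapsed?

Day-of-year of November 15, 2330: 319.
Day-of-year of May 23, 2333: 143.
2330 has 365 days, so 365 − 319 = 46 days remain in 2330.
Full years: 2331: 365; 2332: 366. Sum = 731.
Total: 46 + 731 + 143 = 920 days.

920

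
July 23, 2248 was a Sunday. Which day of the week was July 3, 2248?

Monday

Count forward from the earlier date (July 3, 2248) to the later (July 23, 2248):
Within July 2248: 23 − 3 = 20 days.
20 mod 7 = 6, so 6 days before Sunday is Monday.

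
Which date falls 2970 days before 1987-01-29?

1978-12-12

Count 2970 days before January 29, 1987:
From December 12, 1978 to December 12, 1986: 8 years, of which 2 contain a Feb 29 — 6×365 + 2×366 = 2922 days.
December 1986: 31 − 12 = 19 days remain.
January 1–29, 1987: 29 days.
Residual: 48 days.
Total: 2970 days.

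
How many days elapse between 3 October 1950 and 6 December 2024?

27093

From October 3, 1950 to October 3, 2024: 74 years, of which 19 contain a Feb 29 — 55×365 + 19×366 = 27029 days.
(2000 is a leap year (divisible by 400).)
October 2024: 31 − 3 = 28 days remain.
Then November (30): 30 days.
December 1–6, 2024: 6 days.
Residual: 64 days.
Total: 27093 days.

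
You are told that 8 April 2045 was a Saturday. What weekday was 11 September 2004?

Saturday

Count forward from the earlier date (September 11, 2004) to the later (April 8, 2045):
Day-of-year of September 11, 2004: 255.
Day-of-year of April 8, 2045: 98.
2004 has 366 days, so 366 − 255 = 111 days remain in 2004.
Full years 2005–2044: 30 common + 10 leap = 30×365 + 10×366 = 14610 days.
Total: 111 + 14610 + 98 = 14819 days.
14819 is a multiple of 7, so 11 September 2004 falls on the same weekday: Saturday.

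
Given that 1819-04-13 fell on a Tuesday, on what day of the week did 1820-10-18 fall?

Day-of-year of April 13, 1819: 103.
Day-of-year of October 18, 1820: 292.
1819 has 365 days, so 365 − 103 = 262 days remain in 1819.
Total: 262 + 292 = 554 days.
554 mod 7 = 1, so 1 day after Tuesday is Wednesday.

Wednesday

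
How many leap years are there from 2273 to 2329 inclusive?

13

Years divisible by 4: 2276, 2280, …, 2328 — 14 in all.
Of these, 2300 is divisible by 100 but not 400, so not leap.
Leap years: 14 − 1 = 13.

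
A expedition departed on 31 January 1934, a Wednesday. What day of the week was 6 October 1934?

January 1934: 31 − 31 = 0 days remain.
Then February 1934 (28), March (31), April (30), May (31), June (30), July (31), August (31), September (30): 28 + 31 + 30 + 31 + 30 + 31 + 31 + 30 = 242 days.
October 1–6, 1934: 6 days.
Total: 0 + 242 + 6 = 248 days.
248 mod 7 = 3, so 3 days after Wednesday is Saturday.

Saturday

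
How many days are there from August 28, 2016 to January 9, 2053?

13283

From August 28, 2016 to August 28, 2052: 36 years, of which 9 contain a Feb 29 — 27×365 + 9×366 = 13149 days.
August 2052: 31 − 28 = 3 days remain.
Then September (30), October (31), November (30), December (31): 30 + 31 + 30 + 31 = 122 days.
January 1–9, 2053: 9 days.
Residual: 134 days.
Total: 13283 days.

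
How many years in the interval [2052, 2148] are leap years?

24

Years divisible by 4: 2052, 2056, …, 2148 — 25 in all.
Of these, 2100 is divisible by 100 but not 400, so not leap.
Leap years: 25 − 1 = 24.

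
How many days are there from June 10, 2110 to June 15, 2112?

Day-of-year of June 10, 2110: 161.
Day-of-year of June 15, 2112: 167.
2110 has 365 days, so 365 − 161 = 204 days remain in 2110.
Full years: 2111: 365. Sum = 365.
Total: 204 + 365 + 167 = 736 days.

736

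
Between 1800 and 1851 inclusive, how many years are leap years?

12

Years divisible by 4: 1800, 1804, …, 1848 — 13 in all.
Of these, 1800 is divisible by 100 but not 400, so not leap.
Leap years: 13 − 1 = 12.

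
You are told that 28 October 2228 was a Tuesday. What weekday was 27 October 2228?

Monday

Count forward from the earlier date (October 27, 2228) to the later (October 28, 2228):
Within October 2228: 28 − 27 = 1 day.
1 mod 7 = 1, so 1 day before Tuesday is Monday.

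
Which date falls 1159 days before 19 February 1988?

17 December 1984

Count 1159 days before February 19, 1988:
Day-of-year of December 17, 1984: 352.
Day-of-year of February 19, 1988: 50.
1984 has 366 days, so 366 − 352 = 14 days remain in 1984.
Full years: 1985: 365; 1986: 365; 1987: 365. Sum = 1095.
Total: 14 + 1095 + 50 = 1159 days.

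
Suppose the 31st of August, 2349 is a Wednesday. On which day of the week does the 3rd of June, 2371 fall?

Thursday

From August 31, 2349 to August 31, 2370: 21 years, of which 5 contain a Feb 29 — 16×365 + 5×366 = 7670 days.
August 2370: 31 − 31 = 0 days remain.
Then 9 full months totalling 273 days.
June 1–3, 2371: 3 days.
Residual: 276 days.
Total: 7946 days.
7946 mod 7 = 1, so 1 day after Wednesday is Thursday.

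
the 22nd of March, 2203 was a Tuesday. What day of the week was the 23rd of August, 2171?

Friday

Count forward from the earlier date (August 23, 2171) to the later (March 22, 2203):
Day-of-year of August 23, 2171: 235.
Day-of-year of March 22, 2203: 81.
2171 has 365 days, so 365 − 235 = 130 days remain in 2171.
Full years 2172–2202: 24 common + 7 leap = 24×365 + 7×366 = 11322 days.
Total: 130 + 11322 + 81 = 11533 days.
11533 mod 7 = 4, so 4 days before Tuesday is Friday.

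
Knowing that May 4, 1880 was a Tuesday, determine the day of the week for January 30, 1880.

Friday

Count forward from the earlier date (January 30, 1880) to the later (May 4, 1880):
January 1880: 31 − 30 = 1 day remains.
Then February 1880 (29), March (31), April (30): 29 + 31 + 30 = 90 days.
May 1–4, 1880: 4 days.
Total: 1 + 90 + 4 = 95 days.
95 mod 7 = 4, so 4 days before Tuesday is Friday.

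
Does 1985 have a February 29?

No

1985 is not a leap year.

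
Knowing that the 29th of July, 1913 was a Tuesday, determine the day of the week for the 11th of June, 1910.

Count forward from the earlier date (June 11, 1910) to the later (July 29, 1913):
Day-of-year of June 11, 1910: 162.
Day-of-year of July 29, 1913: 210.
1910 has 365 days, so 365 − 162 = 203 days remain in 1910.
Full years: 1911: 365; 1912: 366. Sum = 731.
Total: 203 + 731 + 210 = 1144 days.
1144 mod 7 = 3, so 3 days before Tuesday is Saturday.

Saturday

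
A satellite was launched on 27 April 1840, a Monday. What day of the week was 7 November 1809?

Count forward from the earlier date (November 7, 1809) to the later (April 27, 1840):
Day-of-year of November 7, 1809: 311.
Day-of-year of April 27, 1840: 118.
1809 has 365 days, so 365 − 311 = 54 days remain in 1809.
Full years 1810–1839: 23 common + 7 leap = 23×365 + 7×366 = 10957 days.
Total: 54 + 10957 + 118 = 11129 days.
11129 mod 7 = 6, so 6 days before Monday is Tuesday.

Tuesday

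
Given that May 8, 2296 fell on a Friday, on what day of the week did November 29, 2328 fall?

From May 8, 2296 to May 8, 2328: 32 years, of which 7 contain a Feb 29 — 25×365 + 7×366 = 11687 days.
(2300 is not a leap year (divisible by 100 but not 400).)
May 2328: 31 − 8 = 23 days remain.
Then June (30), July (31), August (31), September (30), October (31): 30 + 31 + 31 + 30 + 31 = 153 days.
November 1–29, 2328: 29 days.
Residual: 205 days.
Total: 11892 days.
11892 mod 7 = 6, so 6 days after Friday is Thursday.

Thursday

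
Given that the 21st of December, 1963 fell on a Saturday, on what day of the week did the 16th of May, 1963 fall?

Count forward from the earlier date (May 16, 1963) to the later (December 21, 1963):
May 1963: 31 − 16 = 15 days remain.
Then June (30), July (31), August (31), September (30), October (31), November (30): 30 + 31 + 31 + 30 + 31 + 30 = 183 days.
December 1–21, 1963: 21 days.
Total: 15 + 183 + 21 = 219 days.
219 mod 7 = 2, so 2 days before Saturday is Thursday.

Thursday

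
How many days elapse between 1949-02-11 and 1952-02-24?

1108

Day-of-year of February 11, 1949: 42.
Day-of-year of February 24, 1952: 55.
1949 has 365 days, so 365 − 42 = 323 days remain in 1949.
Full years: 1950: 365; 1951: 365. Sum = 730.
Total: 323 + 730 + 55 = 1108 days.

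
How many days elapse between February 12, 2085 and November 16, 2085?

February 2085: 28 − 12 = 16 days remain (2085 is not a leap year, so February has 28 days).
Then March (31), April (30), May (31), June (30), July (31), August (31), September (30), October (31): 31 + 30 + 31 + 30 + 31 + 31 + 30 + 31 = 245 days.
November 1–16, 2085: 16 days.
Total: 16 + 245 + 16 = 277 days.

277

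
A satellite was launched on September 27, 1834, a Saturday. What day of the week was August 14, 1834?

Count forward from the earlier date (August 14, 1834) to the later (September 27, 1834):
August 1834: 31 − 14 = 17 days remain.
September 1–27, 1834: 27 days.
Total: 17 + 27 = 44 days.
44 mod 7 = 2, so 2 days before Saturday is Thursday.

Thursday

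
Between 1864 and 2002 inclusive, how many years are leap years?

Years divisible by 4: 1864, 1868, …, 2000 — 35 in all.
Of these, 1900 is divisible by 100 but not 400, so not leap.
2000 is divisible by 400, so still leap.
Leap years: 35 − 1 = 34.

34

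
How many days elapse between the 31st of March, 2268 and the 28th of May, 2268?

March 2268: 31 − 31 = 0 days remain.
Then April (30): 30 days.
May 1–28, 2268: 28 days.
Total: 0 + 30 + 28 = 58 days.

58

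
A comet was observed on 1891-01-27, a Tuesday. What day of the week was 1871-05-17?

Count forward from the earlier date (May 17, 1871) to the later (January 27, 1891):
Day-of-year of May 17, 1871: 137.
Day-of-year of January 27, 1891: 27.
1871 has 365 days, so 365 − 137 = 228 days remain in 1871.
Full years 1872–1890: 14 common + 5 leap = 14×365 + 5×366 = 6940 days.
Total: 228 + 6940 + 27 = 7195 days.
7195 mod 7 = 6, so 6 days before Tuesday is Wednesday.

Wednesday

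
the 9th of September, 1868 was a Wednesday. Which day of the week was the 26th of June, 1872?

Wednesday

September 9, 1868 → September 9, 1869: 365 days.
September 9, 1869 → September 9, 1870: 365 days.
September 9, 1870 → September 9, 1871: 365 days.
September 1871: 30 − 9 = 21 days remain.
Then October (31), November (30), December (31), January (31), February 1872 (29), March (31), April (30), May (31): 31 + 30 + 31 + 31 + 29 + 31 + 30 + 31 = 244 days.
June 1–26, 1872: 26 days.
Residual: 291 days.
Total: 1386 days.
1386 is a multiple of 7, so the 26th of June, 1872 falls on the same weekday: Wednesday.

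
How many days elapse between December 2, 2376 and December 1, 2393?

From December 2, 2376 to December 2, 2392: 16 years, of which 4 contain a Feb 29 — 12×365 + 4×366 = 5844 days.
December 2392: 31 − 2 = 29 days remain.
Then 11 full months totalling 334 days.
December 1, 2393: 1 day.
Residual: 364 days.
Total: 6208 days.

6208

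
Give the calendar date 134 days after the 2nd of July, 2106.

the 13th of November, 2106

Count 134 days after July 2, 2106:
July 2106: 31 − 2 = 29 days remain.
Then August (31), September (30), October (31): 31 + 30 + 31 = 92 days.
November 1–13, 2106: 13 days.
Total: 29 + 92 + 13 = 134 days.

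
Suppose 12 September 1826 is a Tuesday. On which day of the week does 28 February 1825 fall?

Count forward from the earlier date (February 28, 1825) to the later (September 12, 1826):
Day-of-year of February 28, 1825: 59.
Day-of-year of September 12, 1826: 255.
1825 has 365 days, so 365 − 59 = 306 days remain in 1825.
Total: 306 + 255 = 561 days.
561 mod 7 = 1, so 1 day before Tuesday is Monday.

Monday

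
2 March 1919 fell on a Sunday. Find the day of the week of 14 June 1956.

Thursday

Day-of-year of March 2, 1919: 61.
Day-of-year of June 14, 1956: 166.
1919 has 365 days, so 365 − 61 = 304 days remain in 1919.
Full years 1920–1955: 27 common + 9 leap = 27×365 + 9×366 = 13149 days.
Total: 304 + 13149 + 166 = 13619 days.
13619 mod 7 = 4, so 4 days after Sunday is Thursday.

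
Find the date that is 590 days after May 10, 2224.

December 21, 2225

Count 590 days after May 10, 2224:
Day-of-year of May 10, 2224: 131.
Day-of-year of December 21, 2225: 355.
2224 has 366 days, so 366 − 131 = 235 days remain in 2224.
Total: 235 + 355 = 590 days.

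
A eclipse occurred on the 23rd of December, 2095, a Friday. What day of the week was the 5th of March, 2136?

Monday

From December 23, 2095 to December 23, 2135: 40 years, of which 9 contain a Feb 29 — 31×365 + 9×366 = 14609 days.
(2100 is not a leap year (divisible by 100 but not 400).)
December 2135: 31 − 23 = 8 days remain.
Then January (31), February 2136 (29): 31 + 29 = 60 days.
March 1–5, 2136: 5 days.
Residual: 73 days.
Total: 14682 days.
14682 mod 7 = 3, so 3 days after Friday is Monday.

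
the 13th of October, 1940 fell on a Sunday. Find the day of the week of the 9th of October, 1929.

Count forward from the earlier date (October 9, 1929) to the later (October 13, 1940):
From October 9, 1929 to October 9, 1940: 11 years, of which 3 contain a Feb 29 — 8×365 + 3×366 = 4018 days.
Within October 1940: 13 − 9 = 4 days.
Total: 4022 days.
4022 mod 7 = 4, so 4 days before Sunday is Wednesday.

Wednesday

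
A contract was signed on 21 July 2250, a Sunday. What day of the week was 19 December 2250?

July 2250: 31 − 21 = 10 days remain.
Then August (31), September (30), October (31), November (30): 31 + 30 + 31 + 30 = 122 days.
December 1–19, 2250: 19 days.
Total: 10 + 122 + 19 = 151 days.
151 mod 7 = 4, so 4 days after Sunday is Thursday.

Thursday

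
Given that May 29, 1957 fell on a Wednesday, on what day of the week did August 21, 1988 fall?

Sunday

From May 29, 1957 to May 29, 1988: 31 years, of which 8 contain a Feb 29 — 23×365 + 8×366 = 11323 days.
May 1988: 31 − 29 = 2 days remain.
Then June (30), July (31): 30 + 31 = 61 days.
August 1–21, 1988: 21 days.
Residual: 84 days.
Total: 11407 days.
11407 mod 7 = 4, so 4 days after Wednesday is Sunday.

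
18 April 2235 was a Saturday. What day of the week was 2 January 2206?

Count forward from the earlier date (January 2, 2206) to the later (April 18, 2235):
Day-of-year of January 2, 2206: 2.
Day-of-year of April 18, 2235: 108.
2206 has 365 days, so 365 − 2 = 363 days remain in 2206.
Full years 2207–2234: 21 common + 7 leap = 21×365 + 7×366 = 10227 days.
Total: 363 + 10227 + 108 = 10698 days.
10698 mod 7 = 2, so 2 days before Saturday is Thursday.

Thursday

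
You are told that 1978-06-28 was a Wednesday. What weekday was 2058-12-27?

Friday

Day-of-year of June 28, 1978: 179.
Day-of-year of December 27, 2058: 361.
1978 has 365 days, so 365 − 179 = 186 days remain in 1978.
Full years 1979–2057: 59 common + 20 leap = 59×365 + 20×366 = 28855 days.
Total: 186 + 28855 + 361 = 29402 days.
29402 mod 7 = 2, so 2 days after Wednesday is Friday.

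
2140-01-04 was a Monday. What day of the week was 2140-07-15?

Friday

January 2140: 31 − 4 = 27 days remain.
Then February 2140 (29), March (31), April (30), May (31), June (30): 29 + 31 + 30 + 31 + 30 = 151 days.
July 1–15, 2140: 15 days.
Total: 27 + 151 + 15 = 193 days.
193 mod 7 = 4, so 4 days after Monday is Friday.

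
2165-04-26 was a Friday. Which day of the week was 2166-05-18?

April 2165: 30 − 26 = 4 days remain.
Then 12 full months totalling 365 days.
May 1–18, 2166: 18 days.
Total: 4 + 365 + 18 = 387 days.
387 mod 7 = 2, so 2 days after Friday is Sunday.

Sunday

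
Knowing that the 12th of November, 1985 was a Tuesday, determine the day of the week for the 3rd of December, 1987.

Day-of-year of November 12, 1985: 316.
Day-of-year of December 3, 1987: 337.
1985 has 365 days, so 365 − 316 = 49 days remain in 1985.
Full years: 1986: 365. Sum = 365.
Total: 49 + 365 + 337 = 751 days.
751 mod 7 = 2, so 2 days after Tuesday is Thursday.

Thursday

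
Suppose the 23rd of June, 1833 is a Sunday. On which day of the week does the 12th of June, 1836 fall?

Sunday

June 23, 1833 → June 23, 1834: 365 days.
June 23, 1834 → June 23, 1835: 365 days.
June 1835: 30 − 23 = 7 days remain.
Then 11 full months totalling 336 days.
June 1–12, 1836: 12 days.
Residual: 355 days.
Total: 1085 days.
1085 is a multiple of 7, so the 12th of June, 1836 falls on the same weekday: Sunday.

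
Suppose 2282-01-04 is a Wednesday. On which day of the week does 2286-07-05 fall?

Monday

Day-of-year of January 4, 2282: 4.
Day-of-year of July 5, 2286: 186.
2282 has 365 days, so 365 − 4 = 361 days remain in 2282.
Full years: 2283: 365; 2284: 366; 2285: 365. Sum = 1096.
Total: 361 + 1096 + 186 = 1643 days.
1643 mod 7 = 5, so 5 days after Wednesday is Monday.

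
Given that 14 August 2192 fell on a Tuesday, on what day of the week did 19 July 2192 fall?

Count forward from the earlier date (July 19, 2192) to the later (August 14, 2192):
July 2192: 31 − 19 = 12 days remain.
August 1–14, 2192: 14 days.
Total: 12 + 14 = 26 days.
26 mod 7 = 5, so 5 days before Tuesday is Thursday.

Thursday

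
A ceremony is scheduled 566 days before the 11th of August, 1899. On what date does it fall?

the 22nd of January, 1898

Count 566 days before August 11, 1899:
Day-of-year of January 22, 1898: 22.
Day-of-year of August 11, 1899: 223.
1898 has 365 days, so 365 − 22 = 343 days remain in 1898.
Total: 343 + 223 = 566 days.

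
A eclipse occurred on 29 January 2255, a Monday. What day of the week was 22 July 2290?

Day-of-year of January 29, 2255: 29.
Day-of-year of July 22, 2290: 203.
2255 has 365 days, so 365 − 29 = 336 days remain in 2255.
Full years 2256–2289: 25 common + 9 leap = 25×365 + 9×366 = 12419 days.
Total: 336 + 12419 + 203 = 12958 days.
12958 mod 7 = 1, so 1 day after Monday is Tuesday.

Tuesday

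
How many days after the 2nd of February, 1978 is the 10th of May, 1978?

97

February 1978: 28 − 2 = 26 days remain (1978 is not a leap year, so February has 28 days).
Then March (31), April (30): 31 + 30 = 61 days.
May 1–10, 1978: 10 days.
Total: 26 + 61 + 10 = 97 days.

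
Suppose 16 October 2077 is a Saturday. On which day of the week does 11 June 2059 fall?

Wednesday

Count forward from the earlier date (June 11, 2059) to the later (October 16, 2077):
Day-of-year of June 11, 2059: 162.
Day-of-year of October 16, 2077: 289.
2059 has 365 days, so 365 − 162 = 203 days remain in 2059.
Full years 2060–2076: 12 common + 5 leap = 12×365 + 5×366 = 6210 days.
Total: 203 + 6210 + 289 = 6702 days.
6702 mod 7 = 3, so 3 days before Saturday is Wednesday.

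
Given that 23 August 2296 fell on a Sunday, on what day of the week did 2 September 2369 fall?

Day-of-year of August 23, 2296: 236.
Day-of-year of September 2, 2369: 245.
2296 has 366 days, so 366 − 236 = 130 days remain in 2296.
Full years 2297–2368: 55 common + 17 leap = 55×365 + 17×366 = 26297 days.
Total: 130 + 26297 + 245 = 26672 days.
26672 mod 7 = 2, so 2 days after Sunday is Tuesday.

Tuesday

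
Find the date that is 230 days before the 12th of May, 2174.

the 24th of September, 2173

Count 230 days before May 12, 2174:
September 2173: 30 − 24 = 6 days remain.
Then October (31), November (30), December (31), January (31), February 2174 (28), March (31), April (30): 31 + 30 + 31 + 31 + 28 + 31 + 30 = 212 days.
May 1–12, 2174: 12 days.
Total: 6 + 212 + 12 = 230 days.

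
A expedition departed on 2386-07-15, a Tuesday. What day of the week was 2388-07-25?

Day-of-year of July 15, 2386: 196.
Day-of-year of July 25, 2388: 207.
2386 has 365 days, so 365 − 196 = 169 days remain in 2386.
Full years: 2387: 365. Sum = 365.
Total: 169 + 365 + 207 = 741 days.
741 mod 7 = 6, so 6 days after Tuesday is Monday.

Monday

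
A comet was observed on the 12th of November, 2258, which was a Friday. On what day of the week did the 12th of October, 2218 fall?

Monday

Count forward from the earlier date (October 12, 2218) to the later (November 12, 2258):
Day-of-year of October 12, 2218: 285.
Day-of-year of November 12, 2258: 316.
2218 has 365 days, so 365 − 285 = 80 days remain in 2218.
Full years 2219–2257: 29 common + 10 leap = 29×365 + 10×366 = 14245 days.
Total: 80 + 14245 + 316 = 14641 days.
14641 mod 7 = 4, so 4 days before Friday is Monday.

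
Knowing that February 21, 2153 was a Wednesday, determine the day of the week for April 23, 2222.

Day-of-year of February 21, 2153: 52.
Day-of-year of April 23, 2222: 113.
2153 has 365 days, so 365 − 52 = 313 days remain in 2153.
Full years 2154–2221: 52 common + 16 leap = 52×365 + 16×366 = 24836 days.
Total: 313 + 24836 + 113 = 25262 days.
25262 mod 7 = 6, so 6 days after Wednesday is Tuesday.

Tuesday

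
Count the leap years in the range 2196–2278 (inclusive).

Years divisible by 4: 2196, 2200, …, 2276 — 21 in all.
Of these, 2200 is divisible by 100 but not 400, so not leap.
Leap years: 21 − 1 = 20.

20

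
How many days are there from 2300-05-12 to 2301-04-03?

326

Day-of-year of May 12, 2300: 132.
Day-of-year of April 3, 2301: 93.
2300 has 365 days, so 365 − 132 = 233 days remain in 2300.
Total: 233 + 93 = 326 days.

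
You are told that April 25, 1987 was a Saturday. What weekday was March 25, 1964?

Count forward from the earlier date (March 25, 1964) to the later (April 25, 1987):
Day-of-year of March 25, 1964: 85.
Day-of-year of April 25, 1987: 115.
1964 has 366 days, so 366 − 85 = 281 days remain in 1964.
Full years 1965–1986: 17 common + 5 leap = 17×365 + 5×366 = 8035 days.
Total: 281 + 8035 + 115 = 8431 days.
8431 mod 7 = 3, so 3 days before Saturday is Wednesday.

Wednesday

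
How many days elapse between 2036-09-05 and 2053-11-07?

6272

From September 5, 2036 to September 5, 2053: 17 years, of which 4 contain a Feb 29 — 13×365 + 4×366 = 6209 days.
September 2053: 30 − 5 = 25 days remain.
Then October (31): 31 days.
November 1–7, 2053: 7 days.
Residual: 63 days.
Total: 6272 days.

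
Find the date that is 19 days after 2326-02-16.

2326-03-07

Count 19 days after February 16, 2326:
February 2326: 28 − 16 = 12 days remain (2326 is not a leap year, so February has 28 days).
March 1–7, 2326: 7 days.
Total: 12 + 7 = 19 days.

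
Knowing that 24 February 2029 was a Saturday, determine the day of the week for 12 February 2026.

Count forward from the earlier date (February 12, 2026) to the later (February 24, 2029):
February 12, 2026 → February 12, 2027: 365 days.
February 12, 2027 → February 12, 2028: 365 days.
February 12, 2028 → February 12, 2029: 366 days (2028 is a leap year).
Within February 2029: 24 − 12 = 12 days.
Total: 1108 days.
1108 mod 7 = 2, so 2 days before Saturday is Thursday.

Thursday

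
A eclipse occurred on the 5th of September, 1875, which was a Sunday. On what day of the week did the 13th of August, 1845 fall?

Count forward from the earlier date (August 13, 1845) to the later (September 5, 1875):
From August 13, 1845 to August 13, 1875: 30 years, of which 7 contain a Feb 29 — 23×365 + 7×366 = 10957 days.
August 1875: 31 − 13 = 18 days remain.
September 1–5, 1875: 5 days.
Residual: 23 days.
Total: 10980 days.
10980 mod 7 = 4, so 4 days before Sunday is Wednesday.

Wednesday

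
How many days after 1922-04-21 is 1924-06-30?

801

April 21, 1922 → April 21, 1923: 365 days.
April 21, 1923 → April 21, 1924: 366 days (1924 is a leap year).
April 1924: 30 − 21 = 9 days remain.
Then May (31): 31 days.
June 1–30, 1924: 30 days.
Residual: 70 days.
Total: 801 days.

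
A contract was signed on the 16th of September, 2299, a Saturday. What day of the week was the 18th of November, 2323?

Sunday

Day-of-year of September 16, 2299: 259.
Day-of-year of November 18, 2323: 322.
2299 has 365 days, so 365 − 259 = 106 days remain in 2299.
Full years 2300–2322: 18 common + 5 leap = 18×365 + 5×366 = 8400 days.
Total: 106 + 8400 + 322 = 8828 days.
8828 mod 7 = 1, so 1 day after Saturday is Sunday.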